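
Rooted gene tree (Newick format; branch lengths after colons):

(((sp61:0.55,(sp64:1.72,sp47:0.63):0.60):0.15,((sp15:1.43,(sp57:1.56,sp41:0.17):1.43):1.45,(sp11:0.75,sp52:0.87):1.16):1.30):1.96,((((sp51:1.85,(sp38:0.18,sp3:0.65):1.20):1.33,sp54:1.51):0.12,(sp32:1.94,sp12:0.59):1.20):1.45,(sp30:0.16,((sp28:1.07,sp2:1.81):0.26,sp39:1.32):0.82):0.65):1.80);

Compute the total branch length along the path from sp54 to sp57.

12.58

The path runs sp54 → … → MRCA → … → sp57; the MRCA is the root of the tree.
Branch lengths along that path: 1.51 + 0.12 + 1.45 + 1.80 + 1.96 + 1.30 + 1.45 + 1.43 + 1.56 = 12.58.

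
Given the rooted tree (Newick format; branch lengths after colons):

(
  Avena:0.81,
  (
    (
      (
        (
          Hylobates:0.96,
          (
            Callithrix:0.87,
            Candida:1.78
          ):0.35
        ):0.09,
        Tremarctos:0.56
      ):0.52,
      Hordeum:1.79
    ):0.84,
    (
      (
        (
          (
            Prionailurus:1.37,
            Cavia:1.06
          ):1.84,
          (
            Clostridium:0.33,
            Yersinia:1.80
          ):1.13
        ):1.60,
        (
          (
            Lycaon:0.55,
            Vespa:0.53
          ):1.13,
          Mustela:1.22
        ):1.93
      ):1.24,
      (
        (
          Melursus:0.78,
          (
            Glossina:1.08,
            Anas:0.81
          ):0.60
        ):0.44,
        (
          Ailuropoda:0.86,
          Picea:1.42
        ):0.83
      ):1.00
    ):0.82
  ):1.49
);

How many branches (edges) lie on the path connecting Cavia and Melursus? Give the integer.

The MRCA of Cavia and Melursus is the node subtending ((((Prionailurus,Cavia),(Clostridium,Yersinia)),((Lycaon,Vespa),Mustela)),((Melursus,(Glossina,Anas)),(Ailuropoda,Picea))).
From Cavia up to that node: 4 branches. From Melursus up to the same node: 3 branches. Total: 4 + 3 = 7.

7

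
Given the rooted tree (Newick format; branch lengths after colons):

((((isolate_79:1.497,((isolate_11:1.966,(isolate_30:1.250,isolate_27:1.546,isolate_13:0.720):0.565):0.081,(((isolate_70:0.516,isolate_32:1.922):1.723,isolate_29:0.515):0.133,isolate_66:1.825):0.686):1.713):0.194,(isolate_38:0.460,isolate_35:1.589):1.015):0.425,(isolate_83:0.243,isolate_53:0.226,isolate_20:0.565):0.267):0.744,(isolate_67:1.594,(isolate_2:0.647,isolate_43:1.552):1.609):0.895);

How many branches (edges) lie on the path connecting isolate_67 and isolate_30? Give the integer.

9

The MRCA of isolate_67 and isolate_30 is the root of the tree.
From isolate_67 up to that node: 2 branches. From isolate_30 up to the same node: 7 branches. Total: 2 + 7 = 9.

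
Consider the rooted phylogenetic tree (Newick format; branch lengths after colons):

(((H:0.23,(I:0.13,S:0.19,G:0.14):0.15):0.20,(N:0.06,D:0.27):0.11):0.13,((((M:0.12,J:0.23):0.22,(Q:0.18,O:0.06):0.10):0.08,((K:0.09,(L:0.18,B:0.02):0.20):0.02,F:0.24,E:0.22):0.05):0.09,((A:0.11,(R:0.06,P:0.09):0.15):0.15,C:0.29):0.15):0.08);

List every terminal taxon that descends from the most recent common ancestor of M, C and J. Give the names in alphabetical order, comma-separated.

Tracing M: it sits inside (M,J).
Tracing C: it sits inside ((A,(R,P)),C).
Tracing J: it sits inside (M,J).
The smallest clade enclosing all 3 is ((((M,J),(Q,O)),((K,(L,B)),F,E)),((A,(R,P)),C)); the answer is its 13 terminal taxa in alphabetical order.

A, B, C, E, F, J, K, L, M, O, P, Q, R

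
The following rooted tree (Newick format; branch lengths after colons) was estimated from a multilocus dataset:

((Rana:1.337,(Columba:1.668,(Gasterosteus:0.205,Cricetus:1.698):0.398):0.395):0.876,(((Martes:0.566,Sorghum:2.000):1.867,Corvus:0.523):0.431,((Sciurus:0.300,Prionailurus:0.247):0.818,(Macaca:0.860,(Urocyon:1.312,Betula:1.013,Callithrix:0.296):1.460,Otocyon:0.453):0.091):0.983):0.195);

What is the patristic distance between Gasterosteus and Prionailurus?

4.117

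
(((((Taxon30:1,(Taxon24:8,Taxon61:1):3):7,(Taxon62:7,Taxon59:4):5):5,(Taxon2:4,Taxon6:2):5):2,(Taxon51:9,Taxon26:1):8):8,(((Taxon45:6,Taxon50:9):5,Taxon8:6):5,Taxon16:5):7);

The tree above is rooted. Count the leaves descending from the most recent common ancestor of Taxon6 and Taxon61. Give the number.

7

The MRCA of Taxon6 and Taxon61 is the node subtending (((Taxon30,(Taxon24,Taxon61)),(Taxon62,Taxon59)),(Taxon2,Taxon6)).
That clade contains 7 terminal taxa: Taxon2, Taxon24, Taxon30, Taxon59, Taxon6, Taxon61, Taxon62.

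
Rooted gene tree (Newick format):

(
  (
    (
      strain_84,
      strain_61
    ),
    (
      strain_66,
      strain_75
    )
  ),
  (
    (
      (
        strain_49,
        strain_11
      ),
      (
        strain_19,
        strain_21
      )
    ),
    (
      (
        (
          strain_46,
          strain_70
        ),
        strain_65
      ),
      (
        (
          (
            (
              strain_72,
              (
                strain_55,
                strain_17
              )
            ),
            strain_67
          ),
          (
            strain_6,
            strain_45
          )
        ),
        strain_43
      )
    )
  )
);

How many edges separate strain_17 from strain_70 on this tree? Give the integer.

9

The MRCA of strain_17 and strain_70 is the node subtending (((strain_46,strain_70),strain_65),((((strain_72,(strain_55,strain_17)),strain_67),(strain_6,strain_45)),strain_43)).
From strain_17 up to that node: 6 branches. From strain_70 up to the same node: 3 branches. Total: 6 + 3 = 9.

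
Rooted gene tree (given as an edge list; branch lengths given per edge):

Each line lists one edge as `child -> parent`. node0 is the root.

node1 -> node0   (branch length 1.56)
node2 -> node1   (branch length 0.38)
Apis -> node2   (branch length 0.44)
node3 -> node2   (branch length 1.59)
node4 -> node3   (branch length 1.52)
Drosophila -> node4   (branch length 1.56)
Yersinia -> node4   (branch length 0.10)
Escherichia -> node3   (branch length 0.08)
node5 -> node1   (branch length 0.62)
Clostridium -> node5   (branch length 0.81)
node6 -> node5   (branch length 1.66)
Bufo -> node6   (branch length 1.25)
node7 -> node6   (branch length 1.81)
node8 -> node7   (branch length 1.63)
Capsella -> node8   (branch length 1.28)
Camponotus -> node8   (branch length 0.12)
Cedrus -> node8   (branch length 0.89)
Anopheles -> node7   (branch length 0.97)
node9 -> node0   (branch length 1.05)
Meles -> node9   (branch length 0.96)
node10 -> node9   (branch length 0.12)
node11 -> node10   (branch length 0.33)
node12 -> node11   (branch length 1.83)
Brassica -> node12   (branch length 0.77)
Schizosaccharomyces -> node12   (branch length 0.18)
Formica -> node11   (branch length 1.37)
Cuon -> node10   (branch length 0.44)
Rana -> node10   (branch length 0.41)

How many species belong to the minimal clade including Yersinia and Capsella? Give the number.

The MRCA of Yersinia and Capsella is the node subtending ((Apis,((Drosophila,Yersinia),Escherichia)),(Clostridium,(Bufo,((Capsella,Camponotus,Cedrus),Anopheles)))).
That clade contains 10 terminal taxa: Anopheles, Apis, Bufo, Camponotus, Capsella, Cedrus, Clostridium, Drosophila, Escherichia, Yersinia.

10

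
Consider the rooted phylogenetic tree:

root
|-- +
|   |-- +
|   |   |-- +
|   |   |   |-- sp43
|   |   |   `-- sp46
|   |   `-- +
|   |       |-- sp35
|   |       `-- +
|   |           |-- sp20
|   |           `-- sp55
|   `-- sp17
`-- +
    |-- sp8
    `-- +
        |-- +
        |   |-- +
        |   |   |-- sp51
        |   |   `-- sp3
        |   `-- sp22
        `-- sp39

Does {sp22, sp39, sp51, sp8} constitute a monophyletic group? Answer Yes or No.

The MRCA of the listed taxa subtends (sp8,(((sp51,sp3),sp22),sp39)).
That clade also contains sp3, which is not in the proposed group, so the group is not monophyletic.

No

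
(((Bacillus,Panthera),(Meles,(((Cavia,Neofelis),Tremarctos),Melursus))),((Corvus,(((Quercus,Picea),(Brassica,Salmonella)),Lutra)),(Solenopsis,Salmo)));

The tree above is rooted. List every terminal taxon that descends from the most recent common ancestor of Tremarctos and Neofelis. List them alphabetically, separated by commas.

Cavia, Neofelis, Tremarctos

Tracing Tremarctos: it sits inside ((Cavia,Neofelis),Tremarctos).
Tracing Neofelis: it sits inside (Cavia,Neofelis).
The smallest clade enclosing both is ((Cavia,Neofelis),Tremarctos); the answer is its 3 terminal taxa in alphabetical order.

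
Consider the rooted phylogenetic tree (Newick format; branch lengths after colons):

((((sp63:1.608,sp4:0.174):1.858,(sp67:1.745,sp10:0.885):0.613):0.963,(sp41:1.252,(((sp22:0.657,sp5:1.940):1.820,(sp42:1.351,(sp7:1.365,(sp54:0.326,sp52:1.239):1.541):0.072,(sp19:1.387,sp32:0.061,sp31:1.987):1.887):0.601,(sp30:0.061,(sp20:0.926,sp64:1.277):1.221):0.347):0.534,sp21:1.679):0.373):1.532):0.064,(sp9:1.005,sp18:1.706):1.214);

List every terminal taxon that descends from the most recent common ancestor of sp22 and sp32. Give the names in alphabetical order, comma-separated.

sp19, sp20, sp22, sp30, sp31, sp32, sp42, sp5, sp52, sp54, sp64, sp7

Tracing sp22: it sits inside (sp22,sp5).
Tracing sp32: it sits inside (sp19,sp32,sp31).
The smallest clade enclosing both is ((sp22,sp5),(sp42,(sp7,(sp54,sp52)),(sp19,sp32,sp31)),(sp30,(sp20,sp64))); the answer is its 12 terminal taxa in alphabetical order.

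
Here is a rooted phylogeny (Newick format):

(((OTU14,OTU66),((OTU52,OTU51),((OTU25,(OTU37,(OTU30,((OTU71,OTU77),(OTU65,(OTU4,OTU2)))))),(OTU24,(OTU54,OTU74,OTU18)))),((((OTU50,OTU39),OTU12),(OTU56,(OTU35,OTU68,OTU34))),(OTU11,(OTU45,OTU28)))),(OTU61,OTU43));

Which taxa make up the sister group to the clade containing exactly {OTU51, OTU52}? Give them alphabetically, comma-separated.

OTU18, OTU2, OTU24, OTU25, OTU30, OTU37, OTU4, OTU54, OTU65, OTU71, OTU74, OTU77

The clade containing exactly {OTU51, OTU52} attaches to the tree at the node subtending ((OTU52,OTU51),((OTU25,(OTU37,(OTU30,((OTU71,OTU77),(OTU65,(OTU4,OTU2)))))),(OTU24,(OTU54,OTU74,OTU18)))).
The other lineage descending from that same node — the sister group — is ((OTU25,(OTU37,(OTU30,((OTU71,OTU77),(OTU65,(OTU4,OTU2)))))),(OTU24,(OTU54,OTU74,OTU18))); its 12 tips in alphabetical order are the answer.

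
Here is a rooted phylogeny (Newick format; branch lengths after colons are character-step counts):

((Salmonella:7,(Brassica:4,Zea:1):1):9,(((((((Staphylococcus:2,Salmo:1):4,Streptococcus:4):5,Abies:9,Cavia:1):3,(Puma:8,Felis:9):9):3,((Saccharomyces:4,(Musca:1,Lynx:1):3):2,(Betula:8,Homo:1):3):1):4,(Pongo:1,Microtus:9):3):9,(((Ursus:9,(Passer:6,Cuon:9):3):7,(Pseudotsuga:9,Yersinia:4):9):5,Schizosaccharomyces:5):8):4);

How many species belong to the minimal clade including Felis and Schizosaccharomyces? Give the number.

The MRCA of Felis and Schizosaccharomyces is the node subtending (((((((Staphylococcus,Salmo),Streptococcus),Abies,Cavia),(Puma,Felis)),((Saccharomyces,(Musca,Lynx)),(Betula,Homo))),(Pongo,Microtus)),(((Ursus,(Passer,Cuon)),(Pseudotsuga,Yersinia)),Schizosaccharomyces)).
That clade contains 20 terminal taxa: Abies, Betula, Cavia, Cuon, Felis, Homo, Lynx, Microtus, Musca, Passer, Pongo, Pseudotsuga, Puma, Saccharomyces, Salmo, Schizosaccharomyces, Staphylococcus, Streptococcus, Ursus, Yersinia.

20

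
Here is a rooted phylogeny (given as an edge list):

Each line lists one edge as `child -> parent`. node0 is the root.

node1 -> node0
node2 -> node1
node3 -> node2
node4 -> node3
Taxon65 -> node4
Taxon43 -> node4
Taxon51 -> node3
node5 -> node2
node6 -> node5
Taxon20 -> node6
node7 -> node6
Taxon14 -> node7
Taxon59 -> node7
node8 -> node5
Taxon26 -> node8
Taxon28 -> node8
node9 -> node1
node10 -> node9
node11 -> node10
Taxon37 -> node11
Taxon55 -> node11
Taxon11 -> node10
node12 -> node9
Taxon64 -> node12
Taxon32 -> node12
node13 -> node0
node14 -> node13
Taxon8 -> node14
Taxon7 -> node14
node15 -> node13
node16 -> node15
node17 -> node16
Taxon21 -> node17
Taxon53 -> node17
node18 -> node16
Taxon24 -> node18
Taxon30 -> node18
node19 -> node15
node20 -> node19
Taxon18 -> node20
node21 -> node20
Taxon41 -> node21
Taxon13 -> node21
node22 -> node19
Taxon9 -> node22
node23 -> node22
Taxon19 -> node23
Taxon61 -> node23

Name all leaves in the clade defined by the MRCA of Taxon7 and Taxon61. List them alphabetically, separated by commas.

Tracing Taxon7: it sits inside (Taxon8,Taxon7).
Tracing Taxon61: it sits inside (Taxon19,Taxon61).
The smallest clade enclosing both is ((Taxon8,Taxon7),(((Taxon21,Taxon53),(Taxon24,Taxon30)),((Taxon18,(Taxon41,Taxon13)),(Taxon9,(Taxon19,Taxon61))))); the answer is its 12 terminal taxa in alphabetical order.

Taxon13, Taxon18, Taxon19, Taxon21, Taxon24, Taxon30, Taxon41, Taxon53, Taxon61, Taxon7, Taxon8, Taxon9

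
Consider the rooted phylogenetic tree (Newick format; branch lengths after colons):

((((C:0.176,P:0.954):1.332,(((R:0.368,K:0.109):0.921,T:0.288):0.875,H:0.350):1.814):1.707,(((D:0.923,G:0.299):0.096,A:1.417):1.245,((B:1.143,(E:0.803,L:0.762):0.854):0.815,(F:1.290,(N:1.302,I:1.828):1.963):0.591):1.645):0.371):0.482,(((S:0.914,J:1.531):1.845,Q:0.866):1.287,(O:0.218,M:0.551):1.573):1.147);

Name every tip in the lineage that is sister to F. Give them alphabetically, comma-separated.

I, N

F attaches to the tree at the node subtending (F,(N,I)).
The other lineage descending from that same node — the sister group — is (N,I); its 2 tips in alphabetical order are the answer.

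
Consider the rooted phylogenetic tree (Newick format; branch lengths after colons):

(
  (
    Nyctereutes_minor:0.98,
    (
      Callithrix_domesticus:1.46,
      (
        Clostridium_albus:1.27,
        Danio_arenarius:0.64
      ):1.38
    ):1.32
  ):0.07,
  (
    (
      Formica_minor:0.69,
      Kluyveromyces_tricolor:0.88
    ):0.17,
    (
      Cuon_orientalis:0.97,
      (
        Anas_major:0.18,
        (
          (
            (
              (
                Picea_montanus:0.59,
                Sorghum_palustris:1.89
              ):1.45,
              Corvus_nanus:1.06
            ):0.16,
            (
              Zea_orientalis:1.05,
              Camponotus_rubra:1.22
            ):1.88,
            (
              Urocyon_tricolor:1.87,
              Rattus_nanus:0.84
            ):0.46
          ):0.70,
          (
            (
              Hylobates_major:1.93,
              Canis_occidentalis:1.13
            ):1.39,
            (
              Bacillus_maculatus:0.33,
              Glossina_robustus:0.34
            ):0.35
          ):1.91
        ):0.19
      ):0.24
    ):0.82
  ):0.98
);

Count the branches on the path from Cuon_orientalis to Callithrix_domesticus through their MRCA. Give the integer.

The MRCA of Cuon_orientalis and Callithrix_domesticus is the root of the tree.
From Cuon_orientalis up to that node: 3 branches. From Callithrix_domesticus up to the same node: 3 branches. Total: 3 + 3 = 6.

6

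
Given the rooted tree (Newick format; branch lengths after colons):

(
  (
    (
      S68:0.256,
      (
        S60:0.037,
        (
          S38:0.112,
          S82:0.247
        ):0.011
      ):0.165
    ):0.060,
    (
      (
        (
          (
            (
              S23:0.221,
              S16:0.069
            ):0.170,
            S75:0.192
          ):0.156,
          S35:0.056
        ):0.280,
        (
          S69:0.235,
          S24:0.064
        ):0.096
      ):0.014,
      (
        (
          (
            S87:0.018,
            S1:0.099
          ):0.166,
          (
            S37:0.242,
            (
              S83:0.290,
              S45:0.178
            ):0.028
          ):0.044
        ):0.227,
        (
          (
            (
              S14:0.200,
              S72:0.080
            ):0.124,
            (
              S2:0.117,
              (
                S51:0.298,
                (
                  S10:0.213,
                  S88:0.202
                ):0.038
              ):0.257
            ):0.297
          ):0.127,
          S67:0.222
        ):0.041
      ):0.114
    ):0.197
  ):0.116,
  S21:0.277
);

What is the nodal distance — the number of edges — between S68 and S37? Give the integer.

7

The MRCA of S68 and S37 is the node subtending ((S68,(S60,(S38,S82))),(((((S23,S16),S75),S35),(S69,S24)),(((S87,S1),(S37,(S83,S45))),(((S14,S72),(S2,(S51,(S10,S88)))),S67)))).
From S68 up to that node: 2 branches. From S37 up to the same node: 5 branches. Total: 2 + 5 = 7.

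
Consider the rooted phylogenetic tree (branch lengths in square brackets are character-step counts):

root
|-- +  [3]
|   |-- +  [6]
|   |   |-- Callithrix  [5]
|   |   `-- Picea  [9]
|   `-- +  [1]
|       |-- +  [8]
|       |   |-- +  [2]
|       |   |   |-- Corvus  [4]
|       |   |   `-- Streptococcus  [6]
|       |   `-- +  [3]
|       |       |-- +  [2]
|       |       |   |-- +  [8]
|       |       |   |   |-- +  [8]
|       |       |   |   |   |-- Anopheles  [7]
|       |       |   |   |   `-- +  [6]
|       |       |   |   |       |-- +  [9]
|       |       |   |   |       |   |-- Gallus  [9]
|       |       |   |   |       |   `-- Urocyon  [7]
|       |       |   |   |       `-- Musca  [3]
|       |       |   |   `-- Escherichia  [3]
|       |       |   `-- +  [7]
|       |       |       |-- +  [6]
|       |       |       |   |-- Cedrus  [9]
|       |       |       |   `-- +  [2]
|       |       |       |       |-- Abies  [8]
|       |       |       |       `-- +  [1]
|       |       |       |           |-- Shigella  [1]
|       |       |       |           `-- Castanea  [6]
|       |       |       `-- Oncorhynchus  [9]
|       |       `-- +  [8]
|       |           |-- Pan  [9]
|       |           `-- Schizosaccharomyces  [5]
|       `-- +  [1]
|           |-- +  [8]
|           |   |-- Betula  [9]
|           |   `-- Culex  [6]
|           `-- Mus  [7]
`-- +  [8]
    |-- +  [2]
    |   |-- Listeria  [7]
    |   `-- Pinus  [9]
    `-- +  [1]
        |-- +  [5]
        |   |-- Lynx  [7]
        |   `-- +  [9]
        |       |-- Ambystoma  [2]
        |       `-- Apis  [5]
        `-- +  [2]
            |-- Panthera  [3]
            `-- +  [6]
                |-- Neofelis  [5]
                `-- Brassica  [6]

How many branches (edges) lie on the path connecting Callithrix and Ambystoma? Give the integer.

8

The MRCA of Callithrix and Ambystoma is the root of the tree.
From Callithrix up to that node: 3 branches. From Ambystoma up to the same node: 5 branches. Total: 3 + 5 = 8.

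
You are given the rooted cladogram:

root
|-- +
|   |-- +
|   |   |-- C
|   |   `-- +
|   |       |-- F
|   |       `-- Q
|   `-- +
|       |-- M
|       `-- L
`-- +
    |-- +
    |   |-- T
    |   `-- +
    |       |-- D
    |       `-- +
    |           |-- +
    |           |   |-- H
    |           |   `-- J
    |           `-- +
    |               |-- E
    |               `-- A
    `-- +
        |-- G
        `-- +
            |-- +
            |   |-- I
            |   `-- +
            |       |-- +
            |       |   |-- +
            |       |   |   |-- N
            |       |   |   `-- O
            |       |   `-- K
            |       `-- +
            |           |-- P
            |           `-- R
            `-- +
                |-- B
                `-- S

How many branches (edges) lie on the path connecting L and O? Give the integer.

The MRCA of L and O is the root of the tree.
From L up to that node: 3 branches. From O up to the same node: 8 branches. Total: 3 + 8 = 11.

11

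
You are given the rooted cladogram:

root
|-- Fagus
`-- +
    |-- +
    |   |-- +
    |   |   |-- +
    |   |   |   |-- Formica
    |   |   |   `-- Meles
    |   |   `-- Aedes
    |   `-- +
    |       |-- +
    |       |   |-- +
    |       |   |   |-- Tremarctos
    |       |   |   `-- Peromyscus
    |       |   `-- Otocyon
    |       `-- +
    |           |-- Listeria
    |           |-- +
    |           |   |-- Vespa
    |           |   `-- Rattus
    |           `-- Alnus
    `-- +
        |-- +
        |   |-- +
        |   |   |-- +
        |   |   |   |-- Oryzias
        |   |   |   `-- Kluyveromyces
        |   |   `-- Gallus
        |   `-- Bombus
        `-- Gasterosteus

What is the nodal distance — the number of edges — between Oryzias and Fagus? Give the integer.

7

The MRCA of Oryzias and Fagus is the root of the tree.
From Oryzias up to that node: 6 branches. From Fagus up to the same node: 1 branch. Total: 6 + 1 = 7.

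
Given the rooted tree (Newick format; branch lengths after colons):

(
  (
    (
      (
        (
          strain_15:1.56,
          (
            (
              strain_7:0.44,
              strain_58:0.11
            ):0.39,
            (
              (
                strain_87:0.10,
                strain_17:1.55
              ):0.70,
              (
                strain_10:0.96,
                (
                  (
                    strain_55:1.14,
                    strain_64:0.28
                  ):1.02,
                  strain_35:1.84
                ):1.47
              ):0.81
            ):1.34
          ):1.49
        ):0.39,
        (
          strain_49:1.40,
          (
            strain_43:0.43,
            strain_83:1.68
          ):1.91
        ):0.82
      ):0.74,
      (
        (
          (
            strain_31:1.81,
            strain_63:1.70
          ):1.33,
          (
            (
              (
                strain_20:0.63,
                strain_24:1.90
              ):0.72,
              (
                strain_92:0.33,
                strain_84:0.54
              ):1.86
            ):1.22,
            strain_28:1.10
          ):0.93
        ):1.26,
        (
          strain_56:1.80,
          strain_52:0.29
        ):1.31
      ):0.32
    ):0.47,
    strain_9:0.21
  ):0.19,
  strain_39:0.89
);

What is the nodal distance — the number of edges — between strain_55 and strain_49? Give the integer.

9

The MRCA of strain_55 and strain_49 is the node subtending ((strain_15,((strain_7,strain_58),((strain_87,strain_17),(strain_10,((strain_55,strain_64),strain_35))))),(strain_49,(strain_43,strain_83))).
From strain_55 up to that node: 7 branches. From strain_49 up to the same node: 2 branches. Total: 7 + 2 = 9.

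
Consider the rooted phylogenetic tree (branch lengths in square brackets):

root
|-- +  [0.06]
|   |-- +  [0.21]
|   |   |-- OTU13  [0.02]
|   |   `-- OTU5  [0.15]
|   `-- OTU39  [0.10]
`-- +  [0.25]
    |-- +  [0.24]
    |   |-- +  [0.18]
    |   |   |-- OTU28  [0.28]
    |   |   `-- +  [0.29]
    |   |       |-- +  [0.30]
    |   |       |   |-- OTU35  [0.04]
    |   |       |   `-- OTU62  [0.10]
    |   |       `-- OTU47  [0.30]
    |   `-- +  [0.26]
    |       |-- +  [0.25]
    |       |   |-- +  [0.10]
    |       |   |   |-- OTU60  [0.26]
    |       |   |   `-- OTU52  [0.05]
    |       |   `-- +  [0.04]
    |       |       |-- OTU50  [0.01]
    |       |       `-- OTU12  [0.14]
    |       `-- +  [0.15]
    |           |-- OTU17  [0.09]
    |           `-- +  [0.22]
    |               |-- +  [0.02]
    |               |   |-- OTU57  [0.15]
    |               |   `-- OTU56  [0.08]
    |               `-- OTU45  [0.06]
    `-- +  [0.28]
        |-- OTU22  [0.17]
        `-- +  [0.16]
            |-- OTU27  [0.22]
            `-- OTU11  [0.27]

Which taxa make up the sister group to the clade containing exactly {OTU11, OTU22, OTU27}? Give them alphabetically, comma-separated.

The clade containing exactly {OTU11, OTU22, OTU27} attaches to the tree at the node subtending (((OTU28,((OTU35,OTU62),OTU47)),(((OTU60,OTU52),(OTU50,OTU12)),(OTU17,((OTU57,OTU56),OTU45)))),(OTU22,(OTU27,OTU11))).
The other lineage descending from that same node — the sister group — is ((OTU28,((OTU35,OTU62),OTU47)),(((OTU60,OTU52),(OTU50,OTU12)),(OTU17,((OTU57,OTU56),OTU45)))); its 12 tips in alphabetical order are the answer.

OTU12, OTU17, OTU28, OTU35, OTU45, OTU47, OTU50, OTU52, OTU56, OTU57, OTU60, OTU62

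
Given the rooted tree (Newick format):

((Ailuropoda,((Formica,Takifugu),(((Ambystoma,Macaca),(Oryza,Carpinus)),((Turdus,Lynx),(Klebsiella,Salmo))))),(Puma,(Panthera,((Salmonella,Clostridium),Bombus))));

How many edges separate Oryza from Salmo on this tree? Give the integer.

6

The MRCA of Oryza and Salmo is the node subtending (((Ambystoma,Macaca),(Oryza,Carpinus)),((Turdus,Lynx),(Klebsiella,Salmo))).
From Oryza up to that node: 3 branches. From Salmo up to the same node: 3 branches. Total: 3 + 3 = 6.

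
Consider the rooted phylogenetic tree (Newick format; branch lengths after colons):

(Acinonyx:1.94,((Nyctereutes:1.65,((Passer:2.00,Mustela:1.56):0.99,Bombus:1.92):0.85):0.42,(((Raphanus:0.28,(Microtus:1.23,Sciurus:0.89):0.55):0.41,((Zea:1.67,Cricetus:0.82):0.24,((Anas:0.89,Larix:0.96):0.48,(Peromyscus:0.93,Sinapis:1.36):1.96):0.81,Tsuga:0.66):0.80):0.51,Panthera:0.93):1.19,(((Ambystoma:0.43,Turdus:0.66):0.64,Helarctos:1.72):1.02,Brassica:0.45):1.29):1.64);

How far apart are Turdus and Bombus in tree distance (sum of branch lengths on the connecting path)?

The path runs Turdus → … → MRCA → … → Bombus; the MRCA is the node subtending ((Nyctereutes,((Passer,Mustela),Bombus)),(((Raphanus,(Microtus,Sciurus)),((Zea,Cricetus),((Anas,Larix),(Peromyscus,Sinapis)),Tsuga)),Panthera),(((Ambystoma,Turdus),Helarctos),Brassica)).
Branch lengths along that path: 0.66 + 0.64 + 1.02 + 1.29 + 0.42 + 0.85 + 1.92 = 6.80.

6.80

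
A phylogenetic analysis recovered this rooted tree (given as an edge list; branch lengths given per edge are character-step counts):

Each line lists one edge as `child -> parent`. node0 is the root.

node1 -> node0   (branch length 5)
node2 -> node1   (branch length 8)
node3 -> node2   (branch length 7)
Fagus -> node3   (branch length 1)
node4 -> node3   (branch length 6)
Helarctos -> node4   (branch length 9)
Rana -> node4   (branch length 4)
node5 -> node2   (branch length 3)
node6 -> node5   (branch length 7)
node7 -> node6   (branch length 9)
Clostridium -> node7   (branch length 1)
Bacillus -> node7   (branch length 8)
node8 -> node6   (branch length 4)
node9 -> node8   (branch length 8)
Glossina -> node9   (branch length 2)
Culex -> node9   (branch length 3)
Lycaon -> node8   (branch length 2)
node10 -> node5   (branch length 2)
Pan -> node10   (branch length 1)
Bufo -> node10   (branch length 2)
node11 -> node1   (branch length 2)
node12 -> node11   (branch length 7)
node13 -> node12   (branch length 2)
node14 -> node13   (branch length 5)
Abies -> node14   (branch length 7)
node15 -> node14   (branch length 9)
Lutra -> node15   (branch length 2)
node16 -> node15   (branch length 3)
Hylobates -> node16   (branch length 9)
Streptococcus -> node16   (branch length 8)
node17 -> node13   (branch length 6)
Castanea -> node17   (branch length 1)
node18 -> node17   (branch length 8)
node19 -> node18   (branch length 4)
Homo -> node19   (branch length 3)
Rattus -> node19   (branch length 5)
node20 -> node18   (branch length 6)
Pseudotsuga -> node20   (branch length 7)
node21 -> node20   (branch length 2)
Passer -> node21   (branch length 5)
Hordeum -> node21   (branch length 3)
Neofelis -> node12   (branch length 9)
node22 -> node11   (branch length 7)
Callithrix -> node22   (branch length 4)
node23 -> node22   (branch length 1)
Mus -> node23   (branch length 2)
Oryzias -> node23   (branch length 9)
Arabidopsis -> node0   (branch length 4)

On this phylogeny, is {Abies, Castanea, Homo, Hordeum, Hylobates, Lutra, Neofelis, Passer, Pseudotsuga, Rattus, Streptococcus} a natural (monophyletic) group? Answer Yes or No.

The most recent common ancestor of these taxa subtends (((Abies,(Lutra,(Hylobates,Streptococcus))),(Castanea,((Homo,Rattus),(Pseudotsuga,(Passer,Hordeum))))),Neofelis).
That clade has exactly 11 tips — every listed taxon and nothing else — so the group is monophyletic.

Yes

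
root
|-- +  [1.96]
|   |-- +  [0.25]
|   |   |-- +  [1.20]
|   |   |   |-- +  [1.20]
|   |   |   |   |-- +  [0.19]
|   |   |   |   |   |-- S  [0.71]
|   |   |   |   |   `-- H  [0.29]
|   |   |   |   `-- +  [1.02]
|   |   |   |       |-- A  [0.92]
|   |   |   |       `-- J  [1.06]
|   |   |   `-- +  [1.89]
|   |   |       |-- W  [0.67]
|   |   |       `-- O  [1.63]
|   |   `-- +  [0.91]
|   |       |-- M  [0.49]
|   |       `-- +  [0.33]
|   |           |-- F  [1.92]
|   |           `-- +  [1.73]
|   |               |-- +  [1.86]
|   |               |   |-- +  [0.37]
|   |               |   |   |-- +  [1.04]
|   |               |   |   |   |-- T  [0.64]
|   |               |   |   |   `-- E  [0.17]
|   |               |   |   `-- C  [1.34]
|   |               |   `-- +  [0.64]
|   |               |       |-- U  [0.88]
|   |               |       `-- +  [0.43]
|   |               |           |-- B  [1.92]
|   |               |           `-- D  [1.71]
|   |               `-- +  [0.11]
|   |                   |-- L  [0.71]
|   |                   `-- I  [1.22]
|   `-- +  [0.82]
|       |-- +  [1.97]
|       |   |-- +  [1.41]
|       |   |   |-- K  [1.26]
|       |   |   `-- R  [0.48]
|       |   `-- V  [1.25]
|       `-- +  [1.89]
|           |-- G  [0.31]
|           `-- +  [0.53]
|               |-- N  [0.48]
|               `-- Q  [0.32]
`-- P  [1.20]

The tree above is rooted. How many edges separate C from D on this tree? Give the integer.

5

The MRCA of C and D is the node subtending (((T,E),C),(U,(B,D))).
From C up to that node: 2 branches. From D up to the same node: 3 branches. Total: 2 + 3 = 5.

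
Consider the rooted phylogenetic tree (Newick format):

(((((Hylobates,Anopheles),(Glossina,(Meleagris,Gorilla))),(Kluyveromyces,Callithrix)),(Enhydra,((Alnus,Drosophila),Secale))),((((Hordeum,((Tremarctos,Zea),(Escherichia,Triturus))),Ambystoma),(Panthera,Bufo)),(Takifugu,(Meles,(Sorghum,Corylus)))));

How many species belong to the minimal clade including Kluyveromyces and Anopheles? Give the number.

The MRCA of Kluyveromyces and Anopheles is the node subtending (((Hylobates,Anopheles),(Glossina,(Meleagris,Gorilla))),(Kluyveromyces,Callithrix)).
That clade contains 7 terminal taxa: Anopheles, Callithrix, Glossina, Gorilla, Hylobates, Kluyveromyces, Meleagris.

7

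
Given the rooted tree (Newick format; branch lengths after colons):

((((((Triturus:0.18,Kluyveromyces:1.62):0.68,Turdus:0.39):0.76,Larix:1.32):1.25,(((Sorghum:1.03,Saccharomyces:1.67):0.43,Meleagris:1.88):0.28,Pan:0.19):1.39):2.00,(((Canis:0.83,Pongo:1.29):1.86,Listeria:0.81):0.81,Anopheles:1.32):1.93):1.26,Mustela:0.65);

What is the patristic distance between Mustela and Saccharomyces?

7.68

The path runs Mustela → … → MRCA → … → Saccharomyces; the MRCA is the root of the tree.
Branch lengths along that path: 0.65 + 1.26 + 2.00 + 1.39 + 0.28 + 0.43 + 1.67 = 7.68.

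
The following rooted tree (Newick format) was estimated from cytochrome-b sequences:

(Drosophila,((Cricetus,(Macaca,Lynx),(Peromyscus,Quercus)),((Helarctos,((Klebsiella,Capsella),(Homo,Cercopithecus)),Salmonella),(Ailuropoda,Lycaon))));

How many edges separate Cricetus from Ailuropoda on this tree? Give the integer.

The MRCA of Cricetus and Ailuropoda is the node subtending ((Cricetus,(Macaca,Lynx),(Peromyscus,Quercus)),((Helarctos,((Klebsiella,Capsella),(Homo,Cercopithecus)),Salmonella),(Ailuropoda,Lycaon))).
From Cricetus up to that node: 2 branches. From Ailuropoda up to the same node: 3 branches. Total: 2 + 3 = 5.

5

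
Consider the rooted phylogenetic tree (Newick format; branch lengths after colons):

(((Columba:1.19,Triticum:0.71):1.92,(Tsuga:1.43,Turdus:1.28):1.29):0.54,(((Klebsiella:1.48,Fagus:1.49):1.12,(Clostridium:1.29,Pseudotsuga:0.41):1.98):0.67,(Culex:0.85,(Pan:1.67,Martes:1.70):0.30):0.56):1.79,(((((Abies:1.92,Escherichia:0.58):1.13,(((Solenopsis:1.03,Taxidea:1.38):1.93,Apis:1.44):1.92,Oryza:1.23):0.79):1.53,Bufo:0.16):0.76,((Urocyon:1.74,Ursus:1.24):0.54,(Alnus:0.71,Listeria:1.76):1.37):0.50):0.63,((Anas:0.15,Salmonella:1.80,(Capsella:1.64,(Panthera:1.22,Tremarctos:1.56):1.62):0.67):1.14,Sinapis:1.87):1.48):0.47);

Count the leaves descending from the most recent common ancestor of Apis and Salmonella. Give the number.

17

The MRCA of Apis and Salmonella is the node subtending (((((Abies,Escherichia),(((Solenopsis,Taxidea),Apis),Oryza)),Bufo),((Urocyon,Ursus),(Alnus,Listeria))),((Anas,Salmonella,(Capsella,(Panthera,Tremarctos))),Sinapis)).
That clade contains 17 terminal taxa: Abies, Alnus, Anas, Apis, Bufo, Capsella, Escherichia, Listeria, Oryza, Panthera, Salmonella, Sinapis, Solenopsis, Taxidea, Tremarctos, Urocyon, Ursus.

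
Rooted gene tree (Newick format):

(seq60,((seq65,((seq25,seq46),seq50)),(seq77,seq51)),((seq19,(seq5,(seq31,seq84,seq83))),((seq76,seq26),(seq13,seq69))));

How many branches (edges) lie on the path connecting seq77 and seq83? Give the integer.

The MRCA of seq77 and seq83 is the root of the tree.
From seq77 up to that node: 3 branches. From seq83 up to the same node: 5 branches. Total: 3 + 5 = 8.

8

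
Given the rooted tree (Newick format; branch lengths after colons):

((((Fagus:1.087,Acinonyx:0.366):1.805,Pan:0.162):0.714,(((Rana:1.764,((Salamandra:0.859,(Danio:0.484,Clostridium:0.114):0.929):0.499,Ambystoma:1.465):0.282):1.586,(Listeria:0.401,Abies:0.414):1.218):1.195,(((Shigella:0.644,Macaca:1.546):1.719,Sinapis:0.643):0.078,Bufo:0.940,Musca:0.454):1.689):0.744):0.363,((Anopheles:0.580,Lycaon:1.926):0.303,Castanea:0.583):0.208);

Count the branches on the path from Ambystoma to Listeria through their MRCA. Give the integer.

5

The MRCA of Ambystoma and Listeria is the node subtending ((Rana,((Salamandra,(Danio,Clostridium)),Ambystoma)),(Listeria,Abies)).
From Ambystoma up to that node: 3 branches. From Listeria up to the same node: 2 branches. Total: 3 + 2 = 5.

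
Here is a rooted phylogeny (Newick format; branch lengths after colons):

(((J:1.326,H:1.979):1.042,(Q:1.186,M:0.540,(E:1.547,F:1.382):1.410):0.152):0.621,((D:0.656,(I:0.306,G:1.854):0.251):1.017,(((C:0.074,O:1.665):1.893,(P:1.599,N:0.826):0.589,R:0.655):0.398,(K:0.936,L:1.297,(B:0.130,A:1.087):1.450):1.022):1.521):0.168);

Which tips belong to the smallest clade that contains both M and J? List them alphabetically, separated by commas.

E, F, H, J, M, Q

Tracing M: it sits inside (Q,M,(E,F)).
Tracing J: it sits inside (J,H).
The smallest clade enclosing both is ((J,H),(Q,M,(E,F))); the answer is its 6 terminal taxa in alphabetical order.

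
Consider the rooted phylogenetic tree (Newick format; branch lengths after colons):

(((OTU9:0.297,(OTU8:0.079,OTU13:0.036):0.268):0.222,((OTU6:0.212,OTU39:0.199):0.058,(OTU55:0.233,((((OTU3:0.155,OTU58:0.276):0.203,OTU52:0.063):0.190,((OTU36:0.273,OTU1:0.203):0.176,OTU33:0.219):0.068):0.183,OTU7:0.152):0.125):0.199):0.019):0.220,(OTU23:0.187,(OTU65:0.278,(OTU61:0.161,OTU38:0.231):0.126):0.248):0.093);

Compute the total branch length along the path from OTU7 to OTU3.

0.883

The path runs OTU7 → … → MRCA → … → OTU3; the MRCA is the node subtending ((((OTU3,OTU58),OTU52),((OTU36,OTU1),OTU33)),OTU7).
Branch lengths along that path: 0.152 + 0.183 + 0.190 + 0.203 + 0.155 = 0.883.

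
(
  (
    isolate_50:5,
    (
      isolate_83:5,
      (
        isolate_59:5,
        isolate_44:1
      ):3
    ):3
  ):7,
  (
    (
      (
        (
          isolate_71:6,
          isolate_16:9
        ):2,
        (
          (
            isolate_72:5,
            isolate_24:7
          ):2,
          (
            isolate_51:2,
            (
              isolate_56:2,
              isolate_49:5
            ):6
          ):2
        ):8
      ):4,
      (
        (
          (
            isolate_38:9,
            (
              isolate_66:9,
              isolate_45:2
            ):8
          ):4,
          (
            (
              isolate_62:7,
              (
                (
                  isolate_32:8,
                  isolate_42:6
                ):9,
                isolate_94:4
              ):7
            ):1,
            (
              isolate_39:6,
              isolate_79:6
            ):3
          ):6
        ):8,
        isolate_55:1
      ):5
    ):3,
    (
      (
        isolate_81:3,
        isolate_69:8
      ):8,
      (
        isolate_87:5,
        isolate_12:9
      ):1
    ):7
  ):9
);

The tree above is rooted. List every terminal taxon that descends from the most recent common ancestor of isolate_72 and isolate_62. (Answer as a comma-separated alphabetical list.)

Tracing isolate_72: it sits inside (isolate_72,isolate_24).
Tracing isolate_62: it sits inside (isolate_62,((isolate_32,isolate_42),isolate_94)).
The smallest clade enclosing both is (((isolate_71,isolate_16),((isolate_72,isolate_24),(isolate_51,(isolate_56,isolate_49)))),(((isolate_38,(isolate_66,isolate_45)),((isolate_62,((isolate_32,isolate_42),isolate_94)),(isolate_39,isolate_79))),isolate_55)); the answer is its 17 terminal taxa in alphabetical order.

isolate_16, isolate_24, isolate_32, isolate_38, isolate_39, isolate_42, isolate_45, isolate_49, isolate_51, isolate_55, isolate_56, isolate_62, isolate_66, isolate_71, isolate_72, isolate_79, isolate_94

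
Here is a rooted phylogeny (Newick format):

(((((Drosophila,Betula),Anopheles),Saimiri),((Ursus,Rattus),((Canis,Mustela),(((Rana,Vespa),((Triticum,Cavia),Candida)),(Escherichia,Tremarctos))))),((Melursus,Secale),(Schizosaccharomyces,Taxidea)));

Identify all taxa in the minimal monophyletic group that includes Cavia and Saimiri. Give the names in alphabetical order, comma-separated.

Tracing Cavia: it sits inside (Triticum,Cavia).
Tracing Saimiri: it sits inside (((Drosophila,Betula),Anopheles),Saimiri).
The smallest clade enclosing both is ((((Drosophila,Betula),Anopheles),Saimiri),((Ursus,Rattus),((Canis,Mustela),(((Rana,Vespa),((Triticum,Cavia),Candida)),(Escherichia,Tremarctos))))); the answer is its 15 terminal taxa in alphabetical order.

Anopheles, Betula, Candida, Canis, Cavia, Drosophila, Escherichia, Mustela, Rana, Rattus, Saimiri, Tremarctos, Triticum, Ursus, Vespa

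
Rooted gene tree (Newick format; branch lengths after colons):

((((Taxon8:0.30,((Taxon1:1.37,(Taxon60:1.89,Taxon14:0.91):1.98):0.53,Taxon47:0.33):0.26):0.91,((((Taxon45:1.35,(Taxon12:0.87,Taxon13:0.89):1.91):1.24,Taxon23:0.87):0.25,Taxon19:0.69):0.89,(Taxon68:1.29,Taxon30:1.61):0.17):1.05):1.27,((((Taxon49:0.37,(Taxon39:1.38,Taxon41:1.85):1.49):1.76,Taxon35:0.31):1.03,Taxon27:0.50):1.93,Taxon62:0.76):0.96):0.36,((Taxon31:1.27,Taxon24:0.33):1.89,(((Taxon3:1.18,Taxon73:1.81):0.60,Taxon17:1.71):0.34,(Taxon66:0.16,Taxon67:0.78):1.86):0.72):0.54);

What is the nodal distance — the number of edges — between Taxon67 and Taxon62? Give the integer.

7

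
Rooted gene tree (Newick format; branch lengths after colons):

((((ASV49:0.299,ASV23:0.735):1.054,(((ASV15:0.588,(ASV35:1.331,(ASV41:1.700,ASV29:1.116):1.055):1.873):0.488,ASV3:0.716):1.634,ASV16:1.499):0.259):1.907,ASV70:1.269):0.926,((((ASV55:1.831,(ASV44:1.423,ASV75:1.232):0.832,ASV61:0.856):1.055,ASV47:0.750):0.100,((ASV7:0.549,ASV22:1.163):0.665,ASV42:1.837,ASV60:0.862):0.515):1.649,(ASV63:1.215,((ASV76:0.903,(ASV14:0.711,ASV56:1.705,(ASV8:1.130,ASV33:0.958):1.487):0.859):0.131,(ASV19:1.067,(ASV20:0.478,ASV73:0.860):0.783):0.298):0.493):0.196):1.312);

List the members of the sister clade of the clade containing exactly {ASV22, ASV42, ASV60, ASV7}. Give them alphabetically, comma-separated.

The clade containing exactly {ASV22, ASV42, ASV60, ASV7} attaches to the tree at the node subtending (((ASV55,(ASV44,ASV75),ASV61),ASV47),((ASV7,ASV22),ASV42,ASV60)).
The other lineage descending from that same node — the sister group — is ((ASV55,(ASV44,ASV75),ASV61),ASV47); its 5 tips in alphabetical order are the answer.

ASV44, ASV47, ASV55, ASV61, ASV75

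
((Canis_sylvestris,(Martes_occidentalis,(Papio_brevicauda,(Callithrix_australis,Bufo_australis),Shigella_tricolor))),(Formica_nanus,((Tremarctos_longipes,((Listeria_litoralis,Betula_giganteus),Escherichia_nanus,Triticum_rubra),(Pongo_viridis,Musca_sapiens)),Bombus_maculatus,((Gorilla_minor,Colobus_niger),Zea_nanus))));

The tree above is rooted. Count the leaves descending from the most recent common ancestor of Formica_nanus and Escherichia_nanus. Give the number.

The MRCA of Formica_nanus and Escherichia_nanus is the node subtending (Formica_nanus,((Tremarctos_longipes,((Listeria_litoralis,Betula_giganteus),Escherichia_nanus,Triticum_rubra),(Pongo_viridis,Musca_sapiens)),Bombus_maculatus,((Gorilla_minor,Colobus_niger),Zea_nanus))).
That clade contains 12 terminal taxa: Betula_giganteus, Bombus_maculatus, Colobus_niger, Escherichia_nanus, Formica_nanus, Gorilla_minor, Listeria_litoralis, Musca_sapiens, Pongo_viridis, Tremarctos_longipes, Triticum_rubra, Zea_nanus.

12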